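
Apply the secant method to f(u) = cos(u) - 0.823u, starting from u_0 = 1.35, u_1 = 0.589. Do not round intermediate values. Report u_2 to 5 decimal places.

0.80201

f(u_0) = -0.892043, f(u_1) = 0.346750
u_2 = 0.589000 - (0.346750)·(0.589000 - 1.350000)/(0.346750 - (-0.892043)) = 0.802011; f(u_2) = 0.035208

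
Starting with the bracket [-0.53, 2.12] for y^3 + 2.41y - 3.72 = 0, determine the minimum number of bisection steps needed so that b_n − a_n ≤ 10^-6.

22

Initial width b − a = 2.12 − -0.53 = 2.650000.
After n steps the width is (b−a)/2^n; need (b−a)/2^n ≤ 10^-6.
So n ≥ log₂(2.650000/10^-6) = log₂(2650000.0000) ≈ 21.3376.
Hence n = 22.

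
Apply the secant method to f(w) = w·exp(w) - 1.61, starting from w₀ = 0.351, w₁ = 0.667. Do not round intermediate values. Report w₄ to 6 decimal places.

0.755916

f(w_0) = -1.111409, f(w_1) = -0.310428
w_2 = 0.667000 - (-0.310428)·(0.667000 - 0.351000)/(-0.310428 - (-1.111409)) = 0.789469; f(w_2) = 0.128590
w_3 = 0.789469 - (0.128590)·(0.789469 - 0.667000)/(0.128590 - (-0.310428)) = 0.753597; f(w_3) = -0.008885
w_4 = 0.753597 - (-0.008885)·(0.753597 - 0.789469)/(-0.008885 - (0.128590)) = 0.755916; f(w_4) = -0.000232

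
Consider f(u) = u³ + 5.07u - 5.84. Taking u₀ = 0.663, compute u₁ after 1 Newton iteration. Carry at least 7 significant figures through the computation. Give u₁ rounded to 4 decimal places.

Newton update: u ← u − f(u)/f'(u).
f'(u) = 3u² + 5.07
u_0 = 0.663000: f = -2.187156, f' = 6.388707 → u_1 = 0.663000 - (-2.187156)/(6.388707) = 1.005347

1.0053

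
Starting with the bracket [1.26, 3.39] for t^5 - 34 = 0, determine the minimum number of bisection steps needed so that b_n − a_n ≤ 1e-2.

Initial width b − a = 3.39 − 1.26 = 2.130000.
After n steps the width is (b−a)/2^n; need (b−a)/2^n ≤ 1e-2.
So n ≥ log₂(2.130000/1e-2) = log₂(213.0000) ≈ 7.7347.
Hence n = 8.

8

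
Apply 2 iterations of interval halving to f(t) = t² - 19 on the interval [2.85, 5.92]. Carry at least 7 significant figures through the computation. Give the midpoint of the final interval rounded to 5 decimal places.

f(2.850000) = -10.877500, f(5.920000) = 16.046400 (opposite signs)
step 1: m = 4.385000, f(m) = 0.228225 > 0 → root in [2.850000, 4.385000]
step 2: m = 3.617500, f(m) = -5.913694 < 0 → root in [3.617500, 4.385000]
Midpoint of [3.617500, 4.385000] = 4.001250

4.00125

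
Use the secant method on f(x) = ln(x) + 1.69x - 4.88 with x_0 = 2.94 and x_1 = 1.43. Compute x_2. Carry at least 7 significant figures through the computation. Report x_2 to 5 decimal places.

f(x_0) = 1.167010, f(x_1) = -2.105626
x_2 = 1.430000 - (-2.105626)·(1.430000 - 2.940000)/(-2.105626 - (1.167010)) = 2.401540; f(x_2) = 0.054712

2.40154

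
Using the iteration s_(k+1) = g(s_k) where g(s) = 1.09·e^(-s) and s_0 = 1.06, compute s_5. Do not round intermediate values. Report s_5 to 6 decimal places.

0.568799

s_1 = g(1.060000) = 0.377637
s_2 = g(0.377637) = 0.747173
s_3 = g(0.747173) = 0.516337
s_4 = g(0.516337) = 0.650405
s_5 = g(0.650405) = 0.568799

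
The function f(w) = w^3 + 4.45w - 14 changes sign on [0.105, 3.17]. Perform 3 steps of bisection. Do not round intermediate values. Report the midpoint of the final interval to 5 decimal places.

1.82906

f(0.105000) = -13.531592, f(3.170000) = 31.961513 (opposite signs)
step 1: m = 1.637500, f(m) = -2.322322 < 0 → root in [1.637500, 3.170000]
step 2: m = 2.403750, f(m) = 10.585589 > 0 → root in [1.637500, 2.403750]
step 3: m = 2.020625, f(m) = 3.241842 > 0 → root in [1.637500, 2.020625]
Midpoint of [1.637500, 2.020625] = 1.829063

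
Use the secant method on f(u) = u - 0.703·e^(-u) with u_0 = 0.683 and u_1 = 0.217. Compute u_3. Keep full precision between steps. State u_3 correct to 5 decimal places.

0.44911

f(u_0) = 0.327915, f(u_1) = -0.348866
u_2 = 0.217000 - (-0.348866)·(0.217000 - 0.683000)/(-0.348866 - (0.327915)) = 0.457213; f(u_2) = 0.012182
u_3 = 0.457213 - (0.012182)·(0.457213 - 0.217000)/(0.012182 - (-0.348866)) = 0.449108; f(u_3) = 0.000455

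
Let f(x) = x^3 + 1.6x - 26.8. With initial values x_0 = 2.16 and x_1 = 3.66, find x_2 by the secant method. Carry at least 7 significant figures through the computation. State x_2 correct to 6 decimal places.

f(x_0) = -13.266304, f(x_1) = 28.083896
x_2 = 3.660000 - (28.083896)·(3.660000 - 2.160000)/(28.083896 - (-13.266304)) = 2.641242; f(x_2) = -4.148286

2.641242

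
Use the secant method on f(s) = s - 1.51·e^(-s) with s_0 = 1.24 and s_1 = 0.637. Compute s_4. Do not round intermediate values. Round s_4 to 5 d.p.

f(s_0) = 0.803030, f(s_1) = -0.161604
s_2 = 0.637000 - (-0.161604)·(0.637000 - 1.240000)/(-0.161604 - (0.803030)) = 0.738020; f(s_2) = 0.016150
s_3 = 0.738020 - (0.016150)·(0.738020 - 0.637000)/(0.016150 - (-0.161604)) = 0.728842; f(s_3) = 0.000316
s_4 = 0.728842 - (0.000316)·(0.728842 - 0.738020)/(0.000316 - (0.016150)) = 0.728659; f(s_4) = -0.000001

0.72866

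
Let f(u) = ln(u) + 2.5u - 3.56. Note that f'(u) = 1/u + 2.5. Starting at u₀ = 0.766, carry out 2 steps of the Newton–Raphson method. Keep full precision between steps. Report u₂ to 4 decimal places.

Newton update: u ← u − f(u)/f'(u).
u_0 = 0.766000: f = -1.911573, f' = 3.805483 → u_1 = 0.766000 - (-1.911573)/(3.805483) = 1.268321
u_1 = 1.268321: f = -0.151504, f' = 3.288444 → u_2 = 1.268321 - (-0.151504)/(3.288444) = 1.314392

1.3144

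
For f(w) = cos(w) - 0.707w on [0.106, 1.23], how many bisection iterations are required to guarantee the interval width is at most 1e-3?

Initial width b − a = 1.23 − 0.106 = 1.124000.
After n steps the width is (b−a)/2^n; need (b−a)/2^n ≤ 1e-3.
So n ≥ log₂(1.124000/1e-3) = log₂(1124.0000) ≈ 10.1344.
Hence n = 11.

11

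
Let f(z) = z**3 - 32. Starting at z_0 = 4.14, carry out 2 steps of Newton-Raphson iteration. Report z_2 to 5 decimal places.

f'(z) = 3z**2
z_0 = 4.140000: f = 38.957944, f' = 51.418800 → z_1 = 4.140000 - (38.957944)/(51.418800) = 3.382340
z_1 = 3.382340: f = 6.694743, f' = 34.320681 → z_2 = 3.382340 - (6.694743)/(34.320681) = 3.187276

3.18728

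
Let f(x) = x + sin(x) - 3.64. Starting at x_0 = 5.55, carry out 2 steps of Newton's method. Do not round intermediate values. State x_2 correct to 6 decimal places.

4.655069

Newton update: x ← x − f(x)/f'(x).
f'(x) = 1 + cos(x)
x_0 = 5.550000: f = 1.240760, f' = 1.743046 → x_1 = 5.550000 - (1.240760)/(1.743046) = 4.838166
x_1 = 4.838166: f = 0.206065, f' = 1.125445 → x_2 = 4.838166 - (0.206065)/(1.125445) = 4.655069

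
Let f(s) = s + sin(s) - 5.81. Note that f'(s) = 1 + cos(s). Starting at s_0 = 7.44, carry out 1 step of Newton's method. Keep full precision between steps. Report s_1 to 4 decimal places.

5.6247

Newton update: s ← s − f(s)/f'(s).
s_0 = 7.440000: f = 2.545526, f' = 1.402258 → s_1 = 7.440000 - (2.545526)/(1.402258) = 5.624694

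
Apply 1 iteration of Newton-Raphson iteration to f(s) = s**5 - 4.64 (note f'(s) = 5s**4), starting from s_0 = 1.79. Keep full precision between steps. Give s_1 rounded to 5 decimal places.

1.52239

Newton update: s ← s − f(s)/f'(s).
s_0 = 1.790000: f = 13.736600, f' = 51.331284 → s_1 = 1.790000 - (13.736600)/(51.331284) = 1.522393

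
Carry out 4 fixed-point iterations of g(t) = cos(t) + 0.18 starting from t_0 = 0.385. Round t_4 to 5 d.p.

t_1 = g(0.385000) = 1.106798
t_2 = g(1.106798) = 0.627527
t_3 = g(0.627527) = 0.989482
t_4 = g(0.989482) = 0.729123

0.72912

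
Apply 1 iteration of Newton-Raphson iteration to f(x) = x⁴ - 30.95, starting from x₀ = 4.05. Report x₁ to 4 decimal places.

3.1540

f'(x) = 4x³
x_0 = 4.050000: f = 238.092006, f' = 265.720500 → x_1 = 4.050000 - (238.092006)/(265.720500) = 3.153976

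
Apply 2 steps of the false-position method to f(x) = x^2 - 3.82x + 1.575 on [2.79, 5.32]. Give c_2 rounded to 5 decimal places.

False-position update: c = (a·f(b) − b·f(a))/(f(b) − f(a)); replace the endpoint whose sign matches f(c).
f(2.790000) = -1.298700, f(5.320000) = 9.555000
step 1: c = 3.092727, f(c) = -0.674256 < 0 → new bracket [3.092727, 5.320000]
step 2: c = 3.239537, f(c) = -0.305432 < 0 → new bracket [3.239537, 5.320000]

3.23954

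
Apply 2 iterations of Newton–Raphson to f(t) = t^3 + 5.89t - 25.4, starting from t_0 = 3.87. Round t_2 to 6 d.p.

2.351677

f'(t) = 3t^2 + 5.89
t_0 = 3.870000: f = 55.354903, f' = 50.820700 → t_1 = 3.870000 - (55.354903)/(50.820700) = 2.780780
t_1 = 2.780780: f = 12.481847, f' = 29.088219 → t_2 = 2.780780 - (12.481847)/(29.088219) = 2.351677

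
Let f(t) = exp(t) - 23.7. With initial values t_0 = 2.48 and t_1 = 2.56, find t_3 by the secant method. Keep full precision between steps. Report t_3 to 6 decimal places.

3.083224

f(t_0) = -11.758736, f(t_1) = -10.764183
t_2 = 2.560000 - (-10.764183)·(2.560000 - 2.480000)/(-10.764183 - (-11.758736)) = 3.425851; f(t_2) = 7.048801
t_3 = 3.425851 - (7.048801)·(3.425851 - 2.560000)/(7.048801 - (-10.764183)) = 3.083224; f(t_3) = -1.871338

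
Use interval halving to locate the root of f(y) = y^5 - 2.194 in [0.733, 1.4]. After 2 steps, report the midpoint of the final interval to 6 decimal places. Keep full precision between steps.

f(0.733000) = -1.982398, f(1.400000) = 3.184240 (opposite signs)
step 1: m = 1.066500, f(m) = -0.814238 < 0 → root in [1.066500, 1.400000]
step 2: m = 1.233250, f(m) = 0.658697 > 0 → root in [1.066500, 1.233250]
Midpoint of [1.066500, 1.233250] = 1.149875

1.149875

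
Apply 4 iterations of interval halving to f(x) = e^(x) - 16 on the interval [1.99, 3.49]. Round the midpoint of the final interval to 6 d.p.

2.786875

f(1.990000) = -8.684466, f(3.490000) = 16.785948 (opposite signs)
step 1: m = 2.740000, f(m) = -0.513015 < 0 → root in [2.740000, 3.490000]
step 2: m = 3.115000, f(m) = 6.533430 > 0 → root in [2.740000, 3.115000]
step 3: m = 2.927500, f(m) = 2.680870 > 0 → root in [2.740000, 2.927500]
step 4: m = 2.833750, f(m) = 1.009126 > 0 → root in [2.740000, 2.833750]
Midpoint of [2.740000, 2.833750] = 2.786875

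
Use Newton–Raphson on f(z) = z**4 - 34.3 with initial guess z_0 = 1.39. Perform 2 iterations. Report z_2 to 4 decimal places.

Newton update: z ← z − f(z)/f'(z).
f'(z) = 4z**3
z_0 = 1.390000: f = -30.566990, f' = 10.742476 → z_1 = 1.390000 - (-30.566990)/(10.742476) = 4.235432
z_1 = 4.235432: f = 287.503698, f' = 303.915790 → z_2 = 4.235432 - (287.503698)/(303.915790) = 3.289435

3.2894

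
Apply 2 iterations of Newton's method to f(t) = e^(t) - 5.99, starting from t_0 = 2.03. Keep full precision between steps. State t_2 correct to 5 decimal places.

1.79044

f'(t) = e^(t)
t_0 = 2.030000: f = 1.624086, f' = 7.614086 → t_1 = 2.030000 - (1.624086)/(7.614086) = 1.816700
t_1 = 1.816700: f = 0.161523, f' = 6.151523 → t_2 = 1.816700 - (0.161523)/(6.151523) = 1.790442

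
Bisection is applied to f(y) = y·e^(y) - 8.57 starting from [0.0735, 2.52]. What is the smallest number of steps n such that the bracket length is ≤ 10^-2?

Initial width b − a = 2.52 − 0.0735 = 2.446500.
After n steps the width is (b−a)/2^n; need (b−a)/2^n ≤ 10^-2.
So n ≥ log₂(2.446500/10^-2) = log₂(244.6500) ≈ 7.9346.
Hence n = 8.

8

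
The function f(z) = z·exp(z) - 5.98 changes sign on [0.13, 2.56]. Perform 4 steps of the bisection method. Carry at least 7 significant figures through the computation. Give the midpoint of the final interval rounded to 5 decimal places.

1.42094

f(0.130000) = -5.831952, f(2.560000) = 27.135692 (opposite signs)
step 1: m = 1.345000, f(m) = -0.817639 < 0 → root in [1.345000, 2.560000]
step 2: m = 1.952500, f(m) = 7.777864 > 0 → root in [1.345000, 1.952500]
step 3: m = 1.648750, f(m) = 2.594283 > 0 → root in [1.345000, 1.648750]
step 4: m = 1.496875, f(m) = 0.707597 > 0 → root in [1.345000, 1.496875]
Midpoint of [1.345000, 1.496875] = 1.420937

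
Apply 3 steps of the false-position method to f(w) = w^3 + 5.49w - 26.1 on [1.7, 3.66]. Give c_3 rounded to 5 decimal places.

2.33323

f(1.700000) = -11.854000, f(3.660000) = 43.021296
step 1: c = 2.123393, f(c) = -4.868614 < 0 → new bracket [2.123393, 3.660000]
step 2: c = 2.279609, f(c) = -1.738693 < 0 → new bracket [2.279609, 3.660000]
step 3: c = 2.333230, f(c) = -0.588553 < 0 → new bracket [2.333230, 3.660000]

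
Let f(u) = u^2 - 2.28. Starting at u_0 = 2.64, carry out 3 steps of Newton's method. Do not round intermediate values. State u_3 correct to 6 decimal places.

f'(u) = 2u
u_0 = 2.640000: f = 4.689600, f' = 5.280000 → u_1 = 2.640000 - (4.689600)/(5.280000) = 1.751818
u_1 = 1.751818: f = 0.788867, f' = 3.503636 → u_2 = 1.751818 - (0.788867)/(3.503636) = 1.526662
u_2 = 1.526662: f = 0.050696, f' = 3.053323 → u_3 = 1.526662 - (0.050696)/(3.053323) = 1.510058

1.510058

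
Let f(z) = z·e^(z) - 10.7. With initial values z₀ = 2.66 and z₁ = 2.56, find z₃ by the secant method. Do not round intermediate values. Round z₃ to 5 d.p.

1.91561

f(z_0) = 27.328129, f(z_1) = 22.415692
z_2 = 2.560000 - (22.415692)·(2.560000 - 2.660000)/(22.415692 - (27.328129)) = 2.103695; f(z_2) = 6.542726
z_3 = 2.103695 - (6.542726)·(2.103695 - 2.560000)/(6.542726 - (22.415692)) = 1.915609; f(z_3) = 2.309047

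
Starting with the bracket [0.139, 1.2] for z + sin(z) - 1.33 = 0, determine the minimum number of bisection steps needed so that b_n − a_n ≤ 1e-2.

Initial width b − a = 1.2 − 0.139 = 1.061000.
After n steps the width is (b−a)/2^n; need (b−a)/2^n ≤ 1e-2.
So n ≥ log₂(1.061000/1e-2) = log₂(106.1000) ≈ 6.7293.
Hence n = 7.

7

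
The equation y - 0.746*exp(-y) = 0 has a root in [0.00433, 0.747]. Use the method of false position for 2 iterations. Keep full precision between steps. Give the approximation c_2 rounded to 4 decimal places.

False-position update: c = (a·f(b) − b·f(a))/(f(b) − f(a)); replace the endpoint whose sign matches f(c).
f(0.004330) = -0.738447, f(0.747000) = 0.393556
step 1: c = 0.488801, f(c) = 0.031233 > 0 → new bracket [0.004330, 0.488801]
step 2: c = 0.469141, f(c) = 0.002489 > 0 → new bracket [0.004330, 0.469141]

0.4691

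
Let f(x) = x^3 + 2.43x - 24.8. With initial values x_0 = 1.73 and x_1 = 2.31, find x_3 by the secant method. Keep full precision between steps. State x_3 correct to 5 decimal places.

Secant update: x_(k+1) = x_k − f(x_k)·(x_k − x_(k-1))/(f(x_k) − f(x_(k-1))).
f(x_0) = -15.418383, f(x_1) = -6.860309
x_2 = 2.310000 - (-6.860309)·(2.310000 - 1.730000)/(-6.860309 - (-15.418383)) = 2.774939; f(x_2) = 3.310918
x_3 = 2.774939 - (3.310918)·(2.774939 - 2.310000)/(3.310918 - (-6.860309)) = 2.623593; f(x_3) = -0.365854

2.62359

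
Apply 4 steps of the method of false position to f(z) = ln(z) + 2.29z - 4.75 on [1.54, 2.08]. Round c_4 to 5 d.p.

1.81414

f(1.540000) = -0.791618, f(2.080000) = 0.745568
step 1: c = 1.818088, f(c) = 0.011208 > 0 → new bracket [1.540000, 1.818088]
step 2: c = 1.814206, f(c) = 0.000180 > 0 → new bracket [1.540000, 1.814206]
step 3: c = 1.814144, f(c) = 0.000003 > 0 → new bracket [1.540000, 1.814144]
step 4: c = 1.814143, f(c) = 0.000000 > 0 → new bracket [1.540000, 1.814143]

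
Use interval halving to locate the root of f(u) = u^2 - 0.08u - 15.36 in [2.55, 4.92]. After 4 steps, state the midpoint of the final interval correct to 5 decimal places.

f(2.550000) = -9.061500, f(4.920000) = 8.452800 (opposite signs)
step 1: m = 3.735000, f(m) = -1.708575 < 0 → root in [3.735000, 4.920000]
step 2: m = 4.327500, f(m) = 3.021056 > 0 → root in [3.735000, 4.327500]
step 3: m = 4.031250, f(m) = 0.568477 > 0 → root in [3.735000, 4.031250]
step 4: m = 3.883125, f(m) = -0.591990 < 0 → root in [3.883125, 4.031250]
Midpoint of [3.883125, 4.031250] = 3.957187

3.95719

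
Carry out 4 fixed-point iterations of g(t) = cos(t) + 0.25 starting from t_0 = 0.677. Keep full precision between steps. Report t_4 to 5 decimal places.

0.81432

t_1 = g(0.677000) = 1.029456
t_2 = g(1.029456) = 0.765285
t_3 = g(0.765285) = 0.971185
t_4 = g(0.971185) = 0.814322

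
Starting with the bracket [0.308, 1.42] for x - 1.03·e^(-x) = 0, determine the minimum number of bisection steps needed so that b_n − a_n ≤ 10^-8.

Initial width b − a = 1.42 − 0.308 = 1.112000.
After n steps the width is (b−a)/2^n; need (b−a)/2^n ≤ 10^-8.
So n ≥ log₂(1.112000/10^-8) = log₂(111200000.0000) ≈ 26.7286.
Hence n = 27.

27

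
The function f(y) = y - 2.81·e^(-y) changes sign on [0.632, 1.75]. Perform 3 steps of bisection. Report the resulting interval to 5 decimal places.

[0.91150, 1.05125]

f(0.632000) = -0.861593, f(1.750000) = 1.261695 (opposite signs)
step 1: m = 1.191000, f(m) = 0.336993 > 0 → root in [0.632000, 1.191000]
step 2: m = 0.911500, f(m) = -0.217898 < 0 → root in [0.911500, 1.191000]
step 3: m = 1.051250, f(m) = 0.069153 > 0 → root in [0.911500, 1.051250]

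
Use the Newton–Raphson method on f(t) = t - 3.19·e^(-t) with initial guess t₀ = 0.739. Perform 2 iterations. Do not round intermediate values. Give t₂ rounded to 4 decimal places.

f'(t) = 1 + 3.19·e^(-t)
t_0 = 0.739000: f = -0.784516, f' = 2.523516 → t_1 = 0.739000 - (-0.784516)/(2.523516) = 1.049882
t_1 = 1.049882: f = -0.066551, f' = 2.116433 → t_2 = 1.049882 - (-0.066551)/(2.116433) = 1.081327

1.0813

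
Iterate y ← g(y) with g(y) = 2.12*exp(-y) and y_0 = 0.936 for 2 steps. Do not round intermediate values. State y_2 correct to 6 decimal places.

y_1 = g(0.936000) = 0.831450
y_2 = g(0.831450) = 0.923085

0.923085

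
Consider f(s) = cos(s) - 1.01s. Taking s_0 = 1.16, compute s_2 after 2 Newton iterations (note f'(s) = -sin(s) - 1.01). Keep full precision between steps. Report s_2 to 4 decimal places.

0.7348

s_0 = 1.160000: f = -0.772260, f' = -1.926803 → s_1 = 1.160000 - (-0.772260)/(-1.926803) = 0.759201
s_1 = 0.759201: f = -0.041407, f' = -1.698342 → s_2 = 0.759201 - (-0.041407)/(-1.698342) = 0.734820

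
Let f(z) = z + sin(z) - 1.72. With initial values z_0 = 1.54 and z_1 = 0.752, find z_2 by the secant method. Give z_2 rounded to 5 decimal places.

f(z_0) = 0.819526, f(z_1) = -0.284899
z_2 = 0.752000 - (-0.284899)·(0.752000 - 1.540000)/(-0.284899 - (0.819526)) = 0.955274; f(z_2) = 0.051746

0.95527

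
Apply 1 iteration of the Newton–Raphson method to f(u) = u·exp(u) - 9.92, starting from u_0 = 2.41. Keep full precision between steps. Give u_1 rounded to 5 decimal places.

1.96454

f'(u) = (u + 1)·exp(u)
u_0 = 2.410000: f = 16.912846, f' = 37.966808 → u_1 = 2.410000 - (16.912846)/(37.966808) = 1.964536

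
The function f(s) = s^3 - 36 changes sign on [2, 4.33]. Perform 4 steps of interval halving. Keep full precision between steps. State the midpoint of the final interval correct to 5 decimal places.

f(2.000000) = -28.000000, f(4.330000) = 45.182737 (opposite signs)
step 1: m = 3.165000, f(m) = -4.295483 < 0 → root in [3.165000, 4.330000]
step 2: m = 3.747500, f(m) = 16.628977 > 0 → root in [3.165000, 3.747500]
step 3: m = 3.456250, f(m) = 5.287201 > 0 → root in [3.165000, 3.456250]
step 4: m = 3.310625, f(m) = 0.285238 > 0 → root in [3.165000, 3.310625]
Midpoint of [3.165000, 3.310625] = 3.237812

3.23781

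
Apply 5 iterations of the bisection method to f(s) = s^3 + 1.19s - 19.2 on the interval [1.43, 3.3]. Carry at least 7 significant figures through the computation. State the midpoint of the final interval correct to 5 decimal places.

f(1.430000) = -14.574093, f(3.300000) = 20.664000 (opposite signs)
step 1: m = 2.365000, f(m) = -3.157673 < 0 → root in [2.365000, 3.300000]
step 2: m = 2.832500, f(m) = 6.895982 > 0 → root in [2.365000, 2.832500]
step 3: m = 2.598750, f(m) = 1.443175 > 0 → root in [2.365000, 2.598750]
step 4: m = 2.481875, f(m) = -0.958955 < 0 → root in [2.481875, 2.598750]
step 5: m = 2.540312, f(m) = 0.216085 > 0 → root in [2.481875, 2.540312]
Midpoint of [2.481875, 2.540312] = 2.511094

2.51109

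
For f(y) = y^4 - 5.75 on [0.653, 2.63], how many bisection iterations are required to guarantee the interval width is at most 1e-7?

Initial width b − a = 2.63 − 0.653 = 1.977000.
After n steps the width is (b−a)/2^n; need (b−a)/2^n ≤ 1e-7.
So n ≥ log₂(1.977000/1e-7) = log₂(19770000.0000) ≈ 24.2368.
Hence n = 25.

25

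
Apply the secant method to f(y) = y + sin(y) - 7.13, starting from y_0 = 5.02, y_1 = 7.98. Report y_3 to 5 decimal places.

f(y_0) = -3.063060, f(y_1) = 1.842070
y_2 = 7.980000 - (1.842070)·(7.980000 - 5.020000)/(1.842070 - (-3.063060)) = 6.868403; f(y_2) = 0.290784
y_3 = 6.868403 - (0.290784)·(6.868403 - 7.980000)/(0.290784 - (1.842070)) = 6.660038; f(y_3) = -0.101967

6.66004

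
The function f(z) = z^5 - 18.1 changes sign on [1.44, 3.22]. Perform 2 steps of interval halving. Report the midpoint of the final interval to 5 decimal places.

1.66250

f(1.440000) = -11.908264, f(3.220000) = 328.061974 (opposite signs)
step 1: m = 2.330000, f(m) = 50.571986 > 0 → root in [1.440000, 2.330000]
step 2: m = 1.885000, f(m) = 5.698894 > 0 → root in [1.440000, 1.885000]
Midpoint of [1.440000, 1.885000] = 1.662500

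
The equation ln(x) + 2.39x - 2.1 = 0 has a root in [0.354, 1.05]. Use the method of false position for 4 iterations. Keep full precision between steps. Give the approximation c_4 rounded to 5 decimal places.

0.91563

False-position update: c = (a·f(b) − b·f(a))/(f(b) − f(a)); replace the endpoint whose sign matches f(c).
f(0.354000) = -2.292398, f(1.050000) = 0.458290
step 1: c = 0.934040, f(c) = 0.064119 > 0 → new bracket [0.354000, 0.934040]
step 2: c = 0.918257, f(c) = 0.009358 > 0 → new bracket [0.354000, 0.918257]
step 3: c = 0.915963, f(c) = 0.001374 > 0 → new bracket [0.354000, 0.915963]
step 4: c = 0.915627, f(c) = 0.000202 > 0 → new bracket [0.354000, 0.915627]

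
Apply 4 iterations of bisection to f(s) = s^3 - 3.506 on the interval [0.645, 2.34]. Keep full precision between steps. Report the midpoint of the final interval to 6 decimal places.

1.545469

f(0.645000) = -3.237664, f(2.340000) = 9.306904 (opposite signs)
step 1: m = 1.492500, f(m) = -0.181372 < 0 → root in [1.492500, 2.340000]
step 2: m = 1.916250, f(m) = 3.530497 > 0 → root in [1.492500, 1.916250]
step 3: m = 1.704375, f(m) = 1.445029 > 0 → root in [1.492500, 1.704375]
step 4: m = 1.598437, f(m) = 0.578012 > 0 → root in [1.492500, 1.598437]
Midpoint of [1.492500, 1.598437] = 1.545469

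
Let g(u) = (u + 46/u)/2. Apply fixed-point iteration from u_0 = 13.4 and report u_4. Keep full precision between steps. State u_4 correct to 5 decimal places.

u_1 = g(13.400000) = 8.416418
u_2 = g(8.416418) = 6.940963
u_3 = g(6.940963) = 6.784143
u_4 = g(6.784143) = 6.782330

6.78233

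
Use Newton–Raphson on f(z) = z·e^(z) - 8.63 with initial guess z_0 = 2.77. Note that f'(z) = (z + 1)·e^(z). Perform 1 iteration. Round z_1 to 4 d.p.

2.1787

z_0 = 2.770000: f = 35.575416, f' = 60.164050 → z_1 = 2.770000 - (35.575416)/(60.164050) = 2.178693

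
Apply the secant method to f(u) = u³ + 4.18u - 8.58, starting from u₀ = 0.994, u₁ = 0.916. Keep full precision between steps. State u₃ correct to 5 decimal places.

1.37851

f(u_0) = -3.442972, f(u_1) = -3.982545
u_2 = 0.916000 - (-3.982545)·(0.916000 - 0.994000)/(-3.982545 - (-3.442972)) = 1.491712; f(u_2) = 0.974723
u_3 = 1.491712 - (0.974723)·(1.491712 - 0.916000)/(0.974723 - (-3.982545)) = 1.378513; f(u_3) = -0.198232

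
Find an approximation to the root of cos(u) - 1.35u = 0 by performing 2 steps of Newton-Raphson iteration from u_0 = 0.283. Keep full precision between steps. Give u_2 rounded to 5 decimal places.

f'(u) = -sin(u) - 1.35
u_0 = 0.283000: f = 0.578172, f' = -1.629238 → u_1 = 0.283000 - (0.578172)/(-1.629238) = 0.637873
u_1 = 0.637873: f = -0.057764, f' = -1.945488 → u_2 = 0.637873 - (-0.057764)/(-1.945488) = 0.608182

0.60818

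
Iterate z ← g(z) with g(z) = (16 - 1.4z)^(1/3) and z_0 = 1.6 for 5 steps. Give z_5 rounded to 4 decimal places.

2.3350

z_1 = g(1.600000) = 2.396291
z_2 = g(2.396291) = 2.329746
z_3 = g(2.329746) = 2.335453
z_4 = g(2.335453) = 2.334965
z_5 = g(2.334965) = 2.335006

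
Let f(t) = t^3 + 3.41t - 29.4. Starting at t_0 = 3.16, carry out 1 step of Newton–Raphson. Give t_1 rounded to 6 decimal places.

f'(t) = 3t^2 + 3.41
t_0 = 3.160000: f = 12.930096, f' = 33.366800 → t_1 = 3.160000 - (12.930096)/(33.366800) = 2.772486

2.772486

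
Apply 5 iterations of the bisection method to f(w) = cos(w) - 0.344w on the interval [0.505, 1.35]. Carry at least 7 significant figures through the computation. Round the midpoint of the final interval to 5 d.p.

1.15195

f(0.505000) = 0.701454, f(1.350000) = -0.245393 (opposite signs)
step 1: m = 0.927500, f(m) = 0.280776 > 0 → root in [0.927500, 1.350000]
step 2: m = 1.138750, f(m) = 0.027000 > 0 → root in [1.138750, 1.350000]
step 3: m = 1.244375, f(m) = -0.107410 < 0 → root in [1.138750, 1.244375]
step 4: m = 1.191562, f(m) = -0.039689 < 0 → root in [1.138750, 1.191562]
step 5: m = 1.165156, f(m) = -0.006207 < 0 → root in [1.138750, 1.165156]
Midpoint of [1.138750, 1.165156] = 1.151953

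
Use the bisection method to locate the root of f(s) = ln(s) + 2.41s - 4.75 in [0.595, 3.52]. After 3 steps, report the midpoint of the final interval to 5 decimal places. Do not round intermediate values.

f(0.595000) = -3.835244, f(3.520000) = 4.991661 (opposite signs)
step 1: m = 2.057500, f(m) = 0.930067 > 0 → root in [0.595000, 2.057500]
step 2: m = 1.326250, f(m) = -1.271382 < 0 → root in [1.326250, 2.057500]
step 3: m = 1.691875, f(m) = -0.146744 < 0 → root in [1.691875, 2.057500]
Midpoint of [1.691875, 2.057500] = 1.874688

1.87469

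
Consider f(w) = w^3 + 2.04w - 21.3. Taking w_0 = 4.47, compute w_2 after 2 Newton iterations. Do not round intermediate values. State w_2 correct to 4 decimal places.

f'(w) = 3w^2 + 2.04
w_0 = 4.470000: f = 77.133423, f' = 61.982700 → w_1 = 4.470000 - (77.133423)/(61.982700) = 3.225565
w_1 = 3.225565: f = 18.839810, f' = 33.252814 → w_2 = 3.225565 - (18.839810)/(33.252814) = 2.659002

2.6590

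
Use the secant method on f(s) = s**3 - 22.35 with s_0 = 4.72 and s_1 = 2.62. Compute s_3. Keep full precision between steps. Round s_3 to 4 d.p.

2.8237

f(s_0) = 82.804048, f(s_1) = -4.365272
s_2 = 2.620000 - (-4.365272)·(2.620000 - 4.720000)/(-4.365272 - (82.804048)) = 2.725164; f(s_2) = -2.111519
s_3 = 2.725164 - (-2.111519)·(2.725164 - 2.620000)/(-2.111519 - (-4.365272)) = 2.823691; f(s_3) = 0.163941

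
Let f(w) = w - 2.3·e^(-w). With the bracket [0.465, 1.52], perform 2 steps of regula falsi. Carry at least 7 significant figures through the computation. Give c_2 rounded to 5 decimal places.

0.92545

f(0.465000) = -0.979711, f(1.520000) = 1.016963
step 1: c = 0.982658, f(c) = 0.121735 > 0 → new bracket [0.465000, 0.982658]
step 2: c = 0.925445, f(c) = 0.013829 > 0 → new bracket [0.465000, 0.925445]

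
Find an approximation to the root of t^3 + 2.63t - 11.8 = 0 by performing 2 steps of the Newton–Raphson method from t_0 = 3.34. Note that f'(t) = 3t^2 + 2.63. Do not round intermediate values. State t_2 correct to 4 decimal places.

Newton update: t ← t − f(t)/f'(t).
t_0 = 3.340000: f = 34.243904, f' = 36.096800 → t_1 = 3.340000 - (34.243904)/(36.096800) = 2.391331
t_1 = 2.391331: f = 8.163947, f' = 19.785396 → t_2 = 2.391331 - (8.163947)/(19.785396) = 1.978706

1.9787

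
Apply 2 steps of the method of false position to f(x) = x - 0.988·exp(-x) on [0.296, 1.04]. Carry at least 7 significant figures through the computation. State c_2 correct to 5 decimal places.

f(0.296000) = -0.438862, f(1.040000) = 0.690787
step 1: c = 0.585040, f(c) = 0.034641 > 0 → new bracket [0.296000, 0.585040]
step 2: c = 0.563894, f(c) = 0.001733 > 0 → new bracket [0.296000, 0.563894]

0.56389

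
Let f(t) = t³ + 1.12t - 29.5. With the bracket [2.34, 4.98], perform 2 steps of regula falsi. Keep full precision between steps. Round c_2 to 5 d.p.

f(2.340000) = -14.066296, f(4.980000) = 99.583592
step 1: c = 2.666749, f(c) = -7.548515 < 0 → new bracket [2.666749, 4.980000]
step 2: c = 2.829741, f(c) = -3.671734 < 0 → new bracket [2.829741, 4.980000]

2.82974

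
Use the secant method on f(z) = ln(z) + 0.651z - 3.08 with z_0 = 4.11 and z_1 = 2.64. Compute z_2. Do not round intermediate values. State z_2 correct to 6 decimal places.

f(z_0) = 1.009033, f(z_1) = -0.390581
z_2 = 2.640000 - (-0.390581)·(2.640000 - 4.110000)/(-0.390581 - (1.009033)) = 3.050223; f(z_2) = 0.020910

3.050223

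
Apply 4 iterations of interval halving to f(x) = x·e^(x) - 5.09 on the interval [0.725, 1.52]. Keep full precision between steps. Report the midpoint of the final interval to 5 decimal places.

f(0.725000) = -3.593070, f(1.520000) = 1.859782 (opposite signs)
step 1: m = 1.122500, f(m) = -1.641090 < 0 → root in [1.122500, 1.520000]
step 2: m = 1.321250, f(m) = -0.137818 < 0 → root in [1.321250, 1.520000]
step 3: m = 1.420625, f(m) = 0.790971 > 0 → root in [1.321250, 1.420625]
step 4: m = 1.370938, f(m) = 0.310180 > 0 → root in [1.321250, 1.370938]
Midpoint of [1.321250, 1.370938] = 1.346094

1.34609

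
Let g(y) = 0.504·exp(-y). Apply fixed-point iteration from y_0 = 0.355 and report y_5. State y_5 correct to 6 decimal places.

y_1 = g(0.355000) = 0.353391
y_2 = g(0.353391) = 0.353960
y_3 = g(0.353960) = 0.353759
y_4 = g(0.353759) = 0.353830
y_5 = g(0.353830) = 0.353805

0.353805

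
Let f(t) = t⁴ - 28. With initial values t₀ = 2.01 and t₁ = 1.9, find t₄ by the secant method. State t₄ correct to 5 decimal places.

2.29849

Secant update: t_(k+1) = t_k − f(t_k)·(t_k − t_(k-1))/(f(t_k) − f(t_(k-1))).
f(t_0) = -11.677592, f(t_1) = -14.967900
t_2 = 1.900000 - (-14.967900)·(1.900000 - 2.010000)/(-14.967900 - (-11.677592)) = 2.400400; f(t_2) = 5.199705
t_3 = 2.400400 - (5.199705)·(2.400400 - 1.900000)/(5.199705 - (-14.967900)) = 2.271384; f(t_3) = -1.382793
t_4 = 2.271384 - (-1.382793)·(2.271384 - 2.400400)/(-1.382793 - (5.199705)) = 2.298487; f(t_4) = -0.089476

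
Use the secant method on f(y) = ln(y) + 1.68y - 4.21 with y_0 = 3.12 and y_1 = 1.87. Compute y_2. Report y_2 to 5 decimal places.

2.08175

f(y_0) = 2.169433, f(y_1) = -0.442462
y_2 = 1.870000 - (-0.442462)·(1.870000 - 3.120000)/(-0.442462 - (2.169433)) = 2.081753; f(y_2) = 0.020556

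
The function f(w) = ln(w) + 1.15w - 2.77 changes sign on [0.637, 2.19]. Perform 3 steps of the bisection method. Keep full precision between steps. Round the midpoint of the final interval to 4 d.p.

1.8988

f(0.637000) = -2.488436, f(2.190000) = 0.532402 (opposite signs)
step 1: m = 1.413500, f(m) = -0.798406 < 0 → root in [1.413500, 2.190000]
step 2: m = 1.801750, f(m) = -0.109229 < 0 → root in [1.801750, 2.190000]
step 3: m = 1.995875, f(m) = 0.216339 > 0 → root in [1.801750, 1.995875]
Midpoint of [1.801750, 1.995875] = 1.898813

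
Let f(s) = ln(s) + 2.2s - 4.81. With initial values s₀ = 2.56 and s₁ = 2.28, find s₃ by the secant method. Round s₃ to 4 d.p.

1.8958

f(s_0) = 1.762007, f(s_1) = 1.030175
s_2 = 2.280000 - (1.030175)·(2.280000 - 2.560000)/(1.030175 - (1.762007)) = 1.885853; f(s_2) = -0.026742
s_3 = 1.885853 - (-0.026742)·(1.885853 - 2.280000)/(-0.026742 - (1.030175)) = 1.895826; f(s_3) = 0.000472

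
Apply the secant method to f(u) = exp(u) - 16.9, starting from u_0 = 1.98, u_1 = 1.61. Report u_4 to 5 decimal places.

2.66954

f(u_0) = -9.657257, f(u_1) = -11.897189
u_2 = 1.610000 - (-11.897189)·(1.610000 - 1.980000)/(-11.897189 - (-9.657257)) = 3.575221; f(u_2) = 18.802493
u_3 = 3.575221 - (18.802493)·(3.575221 - 1.610000)/(18.802493 - (-11.897189)) = 2.371591; f(u_3) = -6.185575
u_4 = 2.371591 - (-6.185575)·(2.371591 - 3.575221)/(-6.185575 - (18.802493)) = 2.669539; f(u_4) = -2.466689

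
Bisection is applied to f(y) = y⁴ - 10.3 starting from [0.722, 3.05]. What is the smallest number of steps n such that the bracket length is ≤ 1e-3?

Initial width b − a = 3.05 − 0.722 = 2.328000.
After n steps the width is (b−a)/2^n; need (b−a)/2^n ≤ 1e-3.
So n ≥ log₂(2.328000/1e-3) = log₂(2328.0000) ≈ 11.1849.
Hence n = 12.

12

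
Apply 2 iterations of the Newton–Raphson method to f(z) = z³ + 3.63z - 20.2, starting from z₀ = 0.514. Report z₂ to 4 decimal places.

3.2184

f'(z) = 3z² + 3.63
z_0 = 0.514000: f = -18.198383, f' = 4.422588 → z_1 = 0.514000 - (-18.198383)/(4.422588) = 4.628872
z_1 = 4.628872: f = 95.783123, f' = 67.909366 → z_2 = 4.628872 - (95.783123)/(67.909366) = 3.218417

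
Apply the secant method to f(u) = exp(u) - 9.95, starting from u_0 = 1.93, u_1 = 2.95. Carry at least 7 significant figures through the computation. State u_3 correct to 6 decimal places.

f(u_0) = -3.060490, f(u_1) = 9.155954
u_2 = 2.950000 - (9.155954)·(2.950000 - 1.930000)/(9.155954 - (-3.060490)) = 2.185533; f(u_2) = -1.054615
u_3 = 2.185533 - (-1.054615)·(2.185533 - 2.950000)/(-1.054615 - (9.155954)) = 2.264492; f(u_3) = -0.323768

2.264492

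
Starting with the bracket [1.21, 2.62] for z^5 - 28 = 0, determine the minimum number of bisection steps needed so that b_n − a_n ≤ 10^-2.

8

Initial width b − a = 2.62 − 1.21 = 1.410000.
After n steps the width is (b−a)/2^n; need (b−a)/2^n ≤ 10^-2.
So n ≥ log₂(1.410000/10^-2) = log₂(141.0000) ≈ 7.1396.
Hence n = 8.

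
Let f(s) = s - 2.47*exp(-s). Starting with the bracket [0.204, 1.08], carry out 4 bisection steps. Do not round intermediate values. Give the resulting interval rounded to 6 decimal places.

f(0.204000) = -1.810192, f(1.080000) = 0.241199 (opposite signs)
step 1: m = 0.642000, f(m) = -0.657810 < 0 → root in [0.642000, 1.080000]
step 2: m = 0.861000, f(m) = -0.183166 < 0 → root in [0.861000, 1.080000]
step 3: m = 0.970500, f(m) = 0.034633 > 0 → root in [0.861000, 0.970500]
step 4: m = 0.915750, f(m) = -0.072784 < 0 → root in [0.915750, 0.970500]

[0.915750, 0.970500]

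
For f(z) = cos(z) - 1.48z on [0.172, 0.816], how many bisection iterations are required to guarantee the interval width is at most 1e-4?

13

Initial width b − a = 0.816 − 0.172 = 0.644000.
After n steps the width is (b−a)/2^n; need (b−a)/2^n ≤ 1e-4.
So n ≥ log₂(0.644000/1e-4) = log₂(6440.0000) ≈ 12.6528.
Hence n = 13.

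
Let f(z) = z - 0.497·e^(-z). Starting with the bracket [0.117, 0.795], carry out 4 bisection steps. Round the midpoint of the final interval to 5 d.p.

0.35006

f(0.117000) = -0.325124, f(0.795000) = 0.570564 (opposite signs)
step 1: m = 0.456000, f(m) = 0.140995 > 0 → root in [0.117000, 0.456000]
step 2: m = 0.286500, f(m) = -0.086691 < 0 → root in [0.286500, 0.456000]
step 3: m = 0.371250, f(m) = 0.028384 > 0 → root in [0.286500, 0.371250]
step 4: m = 0.328875, f(m) = -0.028832 < 0 → root in [0.328875, 0.371250]
Midpoint of [0.328875, 0.371250] = 0.350063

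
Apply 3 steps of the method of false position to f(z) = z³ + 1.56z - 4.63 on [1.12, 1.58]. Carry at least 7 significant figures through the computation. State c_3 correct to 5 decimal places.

1.35858

f(1.120000) = -1.477872, f(1.580000) = 1.779112
step 1: c = 1.328727, f(c) = -0.211297 < 0 → new bracket [1.328727, 1.580000]
step 2: c = 1.355402, f(c) = -0.025547 < 0 → new bracket [1.355402, 1.580000]
step 3: c = 1.358581, f(c) = -0.003023 < 0 → new bracket [1.358581, 1.580000]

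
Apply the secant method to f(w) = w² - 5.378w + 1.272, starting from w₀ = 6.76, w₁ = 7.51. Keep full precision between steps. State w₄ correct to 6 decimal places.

5.140839

Secant update: w_(k+1) = w_k − f(w_k)·(w_k − w_(k-1))/(f(w_k) − f(w_(k-1))).
f(w_0) = 10.614320, f(w_1) = 17.283320
w_2 = 7.510000 - (17.283320)·(7.510000 - 6.760000)/(17.283320 - (10.614320)) = 5.566307; f(w_2) = 2.320173
w_3 = 5.566307 - (2.320173)·(5.566307 - 7.510000)/(2.320173 - (17.283320)) = 5.264919; f(w_3) = 0.676639
w_4 = 5.264919 - (0.676639)·(5.264919 - 5.566307)/(0.676639 - (2.320173)) = 5.140839; f(w_4) = 0.052792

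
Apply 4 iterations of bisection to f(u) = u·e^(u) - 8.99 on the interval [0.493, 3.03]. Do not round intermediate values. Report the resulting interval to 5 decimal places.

[1.60294, 1.76150]

f(0.493000) = -8.182850, f(3.030000) = 53.722615 (opposite signs)
step 1: m = 1.761500, f(m) = 1.263978 > 0 → root in [0.493000, 1.761500]
step 2: m = 1.127250, f(m) = -5.510004 < 0 → root in [1.127250, 1.761500]
step 3: m = 1.444375, f(m) = -2.867003 < 0 → root in [1.444375, 1.761500]
step 4: m = 1.602937, f(m) = -1.027242 < 0 → root in [1.602937, 1.761500]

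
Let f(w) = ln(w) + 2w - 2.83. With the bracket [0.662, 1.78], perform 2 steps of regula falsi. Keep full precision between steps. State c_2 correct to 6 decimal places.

1.291900

False-position update: c = (a·f(b) − b·f(a))/(f(b) − f(a)); replace the endpoint whose sign matches f(c).
f(0.662000) = -1.918490, f(1.780000) = 1.306613
step 1: c = 1.327055, f(c) = 0.107073 > 0 → new bracket [0.662000, 1.327055]
step 2: c = 1.291900, f(c) = 0.009914 > 0 → new bracket [0.662000, 1.291900]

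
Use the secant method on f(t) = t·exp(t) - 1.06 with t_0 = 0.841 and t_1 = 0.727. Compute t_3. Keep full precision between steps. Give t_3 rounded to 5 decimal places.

0.59115

f(t_0) = 0.890014, f(t_1) = 0.444065
t_2 = 0.727000 - (0.444065)·(0.727000 - 0.841000)/(0.444065 - (0.890014)) = 0.613482; f(t_2) = 0.073009
t_3 = 0.613482 - (0.073009)·(0.613482 - 0.727000)/(0.073009 - (0.444065)) = 0.591146; f(t_3) = 0.007643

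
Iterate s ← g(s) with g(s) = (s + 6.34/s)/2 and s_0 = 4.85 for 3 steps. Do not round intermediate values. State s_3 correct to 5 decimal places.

2.51844

s_1 = g(4.850000) = 3.078608
s_2 = g(3.078608) = 2.568990
s_3 = g(2.568990) = 2.518443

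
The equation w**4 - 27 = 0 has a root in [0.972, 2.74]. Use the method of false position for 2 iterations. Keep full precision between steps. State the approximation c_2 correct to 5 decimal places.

False-position update: c = (a·f(b) − b·f(a))/(f(b) − f(a)); replace the endpoint whose sign matches f(c).
f(0.972000) = -26.107383, f(2.740000) = 29.364058
step 1: c = 1.804101, f(c) = -16.406399 < 0 → new bracket [1.804101, 2.740000]
step 2: c = 2.139574, f(c) = -6.043970 < 0 → new bracket [2.139574, 2.740000]

2.13957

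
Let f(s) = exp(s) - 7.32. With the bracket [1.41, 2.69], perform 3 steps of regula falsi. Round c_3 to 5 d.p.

1.97159

f(1.410000) = -3.224045, f(2.690000) = 7.411676
step 1: c = 1.798011, f(c) = -1.282373 < 0 → new bracket [1.798011, 2.690000]
step 2: c = 1.929580, f(c) = -0.433386 < 0 → new bracket [1.929580, 2.690000]
step 3: c = 1.971588, f(c) = -0.137931 < 0 → new bracket [1.971588, 2.690000]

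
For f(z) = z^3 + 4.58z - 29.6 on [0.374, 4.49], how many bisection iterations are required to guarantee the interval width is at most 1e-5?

Initial width b − a = 4.49 − 0.374 = 4.116000.
After n steps the width is (b−a)/2^n; need (b−a)/2^n ≤ 1e-5.
So n ≥ log₂(4.116000/1e-5) = log₂(411600.0000) ≈ 18.6509.
Hence n = 19.

19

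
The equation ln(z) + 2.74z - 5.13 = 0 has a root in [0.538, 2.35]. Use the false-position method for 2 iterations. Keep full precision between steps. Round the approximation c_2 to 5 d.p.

1.68860

f(0.538000) = -4.275777, f(2.350000) = 2.163415
step 1: c = 1.741211, f(c) = 0.195499 > 0 → new bracket [0.538000, 1.741211]
step 2: c = 1.688603, f(c) = 0.020673 > 0 → new bracket [0.538000, 1.688603]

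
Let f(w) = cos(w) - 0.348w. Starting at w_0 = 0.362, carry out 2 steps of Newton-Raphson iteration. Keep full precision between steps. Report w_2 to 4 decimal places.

f'(w) = -sin(w) - 0.348
w_0 = 0.362000: f = 0.809214, f' = -0.702145 → w_1 = 0.362000 - (0.809214)/(-0.702145) = 1.514488
w_1 = 1.514488: f = -0.470764, f' = -1.346415 → w_2 = 1.514488 - (-0.470764)/(-1.346415) = 1.164846

1.1648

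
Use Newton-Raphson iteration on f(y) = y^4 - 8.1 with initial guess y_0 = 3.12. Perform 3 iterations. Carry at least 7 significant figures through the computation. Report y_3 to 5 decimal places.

f'(y) = 4y^3
y_0 = 3.120000: f = 86.658543, f' = 121.485312 → y_1 = 3.120000 - (86.658543)/(121.485312) = 2.406675
y_1 = 2.406675: f = 25.448228, f' = 55.758641 → y_2 = 2.406675 - (25.448228)/(55.758641) = 1.950275
y_2 = 1.950275: f = 6.367165, f' = 29.672050 → y_3 = 1.950275 - (6.367165)/(29.672050) = 1.735690

1.73569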